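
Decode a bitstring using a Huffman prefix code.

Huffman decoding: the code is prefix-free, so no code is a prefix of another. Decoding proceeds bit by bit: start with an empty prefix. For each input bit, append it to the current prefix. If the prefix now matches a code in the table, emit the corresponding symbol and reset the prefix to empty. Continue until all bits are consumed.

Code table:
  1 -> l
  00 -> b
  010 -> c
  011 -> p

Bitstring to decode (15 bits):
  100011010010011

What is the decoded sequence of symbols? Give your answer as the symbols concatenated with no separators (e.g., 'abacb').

Answer: lbpccp

Derivation:
Bit 0: prefix='1' -> emit 'l', reset
Bit 1: prefix='0' (no match yet)
Bit 2: prefix='00' -> emit 'b', reset
Bit 3: prefix='0' (no match yet)
Bit 4: prefix='01' (no match yet)
Bit 5: prefix='011' -> emit 'p', reset
Bit 6: prefix='0' (no match yet)
Bit 7: prefix='01' (no match yet)
Bit 8: prefix='010' -> emit 'c', reset
Bit 9: prefix='0' (no match yet)
Bit 10: prefix='01' (no match yet)
Bit 11: prefix='010' -> emit 'c', reset
Bit 12: prefix='0' (no match yet)
Bit 13: prefix='01' (no match yet)
Bit 14: prefix='011' -> emit 'p', reset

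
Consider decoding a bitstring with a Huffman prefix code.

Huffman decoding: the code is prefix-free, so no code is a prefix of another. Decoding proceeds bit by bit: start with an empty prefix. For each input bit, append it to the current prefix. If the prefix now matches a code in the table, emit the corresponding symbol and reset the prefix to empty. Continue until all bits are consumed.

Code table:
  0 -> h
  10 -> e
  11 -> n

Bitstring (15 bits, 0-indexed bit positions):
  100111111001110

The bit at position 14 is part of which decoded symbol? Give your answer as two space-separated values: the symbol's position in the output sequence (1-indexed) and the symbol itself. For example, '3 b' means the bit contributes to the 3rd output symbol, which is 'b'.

Answer: 9 e

Derivation:
Bit 0: prefix='1' (no match yet)
Bit 1: prefix='10' -> emit 'e', reset
Bit 2: prefix='0' -> emit 'h', reset
Bit 3: prefix='1' (no match yet)
Bit 4: prefix='11' -> emit 'n', reset
Bit 5: prefix='1' (no match yet)
Bit 6: prefix='11' -> emit 'n', reset
Bit 7: prefix='1' (no match yet)
Bit 8: prefix='11' -> emit 'n', reset
Bit 9: prefix='0' -> emit 'h', reset
Bit 10: prefix='0' -> emit 'h', reset
Bit 11: prefix='1' (no match yet)
Bit 12: prefix='11' -> emit 'n', reset
Bit 13: prefix='1' (no match yet)
Bit 14: prefix='10' -> emit 'e', reset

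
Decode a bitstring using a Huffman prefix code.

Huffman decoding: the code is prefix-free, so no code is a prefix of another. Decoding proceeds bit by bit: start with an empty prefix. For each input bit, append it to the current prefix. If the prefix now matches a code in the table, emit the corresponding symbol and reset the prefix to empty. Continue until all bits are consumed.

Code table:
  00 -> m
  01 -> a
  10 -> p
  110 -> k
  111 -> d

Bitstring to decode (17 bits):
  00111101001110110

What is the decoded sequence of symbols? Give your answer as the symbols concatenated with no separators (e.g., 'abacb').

Bit 0: prefix='0' (no match yet)
Bit 1: prefix='00' -> emit 'm', reset
Bit 2: prefix='1' (no match yet)
Bit 3: prefix='11' (no match yet)
Bit 4: prefix='111' -> emit 'd', reset
Bit 5: prefix='1' (no match yet)
Bit 6: prefix='10' -> emit 'p', reset
Bit 7: prefix='1' (no match yet)
Bit 8: prefix='10' -> emit 'p', reset
Bit 9: prefix='0' (no match yet)
Bit 10: prefix='01' -> emit 'a', reset
Bit 11: prefix='1' (no match yet)
Bit 12: prefix='11' (no match yet)
Bit 13: prefix='110' -> emit 'k', reset
Bit 14: prefix='1' (no match yet)
Bit 15: prefix='11' (no match yet)
Bit 16: prefix='110' -> emit 'k', reset

Answer: mdppakk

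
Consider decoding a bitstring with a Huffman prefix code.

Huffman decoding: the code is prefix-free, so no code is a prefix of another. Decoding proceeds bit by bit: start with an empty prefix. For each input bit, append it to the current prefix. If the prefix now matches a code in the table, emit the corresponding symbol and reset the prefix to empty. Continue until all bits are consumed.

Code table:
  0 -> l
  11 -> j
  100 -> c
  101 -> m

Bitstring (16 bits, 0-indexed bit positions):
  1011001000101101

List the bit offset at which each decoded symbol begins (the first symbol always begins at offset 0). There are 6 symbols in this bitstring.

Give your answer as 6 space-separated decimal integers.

Answer: 0 3 6 9 10 13

Derivation:
Bit 0: prefix='1' (no match yet)
Bit 1: prefix='10' (no match yet)
Bit 2: prefix='101' -> emit 'm', reset
Bit 3: prefix='1' (no match yet)
Bit 4: prefix='10' (no match yet)
Bit 5: prefix='100' -> emit 'c', reset
Bit 6: prefix='1' (no match yet)
Bit 7: prefix='10' (no match yet)
Bit 8: prefix='100' -> emit 'c', reset
Bit 9: prefix='0' -> emit 'l', reset
Bit 10: prefix='1' (no match yet)
Bit 11: prefix='10' (no match yet)
Bit 12: prefix='101' -> emit 'm', reset
Bit 13: prefix='1' (no match yet)
Bit 14: prefix='10' (no match yet)
Bit 15: prefix='101' -> emit 'm', reset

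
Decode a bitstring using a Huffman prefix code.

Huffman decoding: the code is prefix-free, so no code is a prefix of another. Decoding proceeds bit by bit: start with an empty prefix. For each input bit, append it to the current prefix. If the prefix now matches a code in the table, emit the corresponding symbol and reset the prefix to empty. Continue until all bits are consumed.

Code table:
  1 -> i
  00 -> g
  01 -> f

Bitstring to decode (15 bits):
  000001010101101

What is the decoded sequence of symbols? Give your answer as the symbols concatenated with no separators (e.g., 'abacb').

Answer: ggffffif

Derivation:
Bit 0: prefix='0' (no match yet)
Bit 1: prefix='00' -> emit 'g', reset
Bit 2: prefix='0' (no match yet)
Bit 3: prefix='00' -> emit 'g', reset
Bit 4: prefix='0' (no match yet)
Bit 5: prefix='01' -> emit 'f', reset
Bit 6: prefix='0' (no match yet)
Bit 7: prefix='01' -> emit 'f', reset
Bit 8: prefix='0' (no match yet)
Bit 9: prefix='01' -> emit 'f', reset
Bit 10: prefix='0' (no match yet)
Bit 11: prefix='01' -> emit 'f', reset
Bit 12: prefix='1' -> emit 'i', reset
Bit 13: prefix='0' (no match yet)
Bit 14: prefix='01' -> emit 'f', reset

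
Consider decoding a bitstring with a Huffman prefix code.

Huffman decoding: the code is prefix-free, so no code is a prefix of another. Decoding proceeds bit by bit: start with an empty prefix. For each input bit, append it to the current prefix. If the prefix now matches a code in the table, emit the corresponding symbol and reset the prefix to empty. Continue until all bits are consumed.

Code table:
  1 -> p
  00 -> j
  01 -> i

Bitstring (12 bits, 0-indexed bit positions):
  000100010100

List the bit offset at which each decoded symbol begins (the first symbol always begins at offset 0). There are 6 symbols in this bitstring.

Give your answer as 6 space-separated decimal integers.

Answer: 0 2 4 6 8 10

Derivation:
Bit 0: prefix='0' (no match yet)
Bit 1: prefix='00' -> emit 'j', reset
Bit 2: prefix='0' (no match yet)
Bit 3: prefix='01' -> emit 'i', reset
Bit 4: prefix='0' (no match yet)
Bit 5: prefix='00' -> emit 'j', reset
Bit 6: prefix='0' (no match yet)
Bit 7: prefix='01' -> emit 'i', reset
Bit 8: prefix='0' (no match yet)
Bit 9: prefix='01' -> emit 'i', reset
Bit 10: prefix='0' (no match yet)
Bit 11: prefix='00' -> emit 'j', reset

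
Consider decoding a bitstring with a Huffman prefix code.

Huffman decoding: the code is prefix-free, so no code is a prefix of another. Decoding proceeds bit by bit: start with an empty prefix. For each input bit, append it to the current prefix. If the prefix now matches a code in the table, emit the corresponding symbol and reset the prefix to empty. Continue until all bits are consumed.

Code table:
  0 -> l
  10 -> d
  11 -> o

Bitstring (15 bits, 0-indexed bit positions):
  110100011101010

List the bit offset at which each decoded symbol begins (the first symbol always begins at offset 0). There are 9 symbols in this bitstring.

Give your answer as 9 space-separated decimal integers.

Answer: 0 2 3 5 6 7 9 11 13

Derivation:
Bit 0: prefix='1' (no match yet)
Bit 1: prefix='11' -> emit 'o', reset
Bit 2: prefix='0' -> emit 'l', reset
Bit 3: prefix='1' (no match yet)
Bit 4: prefix='10' -> emit 'd', reset
Bit 5: prefix='0' -> emit 'l', reset
Bit 6: prefix='0' -> emit 'l', reset
Bit 7: prefix='1' (no match yet)
Bit 8: prefix='11' -> emit 'o', reset
Bit 9: prefix='1' (no match yet)
Bit 10: prefix='10' -> emit 'd', reset
Bit 11: prefix='1' (no match yet)
Bit 12: prefix='10' -> emit 'd', reset
Bit 13: prefix='1' (no match yet)
Bit 14: prefix='10' -> emit 'd', reset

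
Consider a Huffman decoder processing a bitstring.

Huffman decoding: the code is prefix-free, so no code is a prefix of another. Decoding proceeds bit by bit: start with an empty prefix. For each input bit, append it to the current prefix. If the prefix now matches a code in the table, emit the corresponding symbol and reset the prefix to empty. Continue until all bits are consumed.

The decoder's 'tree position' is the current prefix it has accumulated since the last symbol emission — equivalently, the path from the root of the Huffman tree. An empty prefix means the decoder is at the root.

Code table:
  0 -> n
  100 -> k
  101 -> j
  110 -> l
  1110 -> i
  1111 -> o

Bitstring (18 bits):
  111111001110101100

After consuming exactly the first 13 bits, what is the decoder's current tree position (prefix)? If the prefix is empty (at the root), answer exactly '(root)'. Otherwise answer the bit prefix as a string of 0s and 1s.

Answer: 1

Derivation:
Bit 0: prefix='1' (no match yet)
Bit 1: prefix='11' (no match yet)
Bit 2: prefix='111' (no match yet)
Bit 3: prefix='1111' -> emit 'o', reset
Bit 4: prefix='1' (no match yet)
Bit 5: prefix='11' (no match yet)
Bit 6: prefix='110' -> emit 'l', reset
Bit 7: prefix='0' -> emit 'n', reset
Bit 8: prefix='1' (no match yet)
Bit 9: prefix='11' (no match yet)
Bit 10: prefix='111' (no match yet)
Bit 11: prefix='1110' -> emit 'i', reset
Bit 12: prefix='1' (no match yet)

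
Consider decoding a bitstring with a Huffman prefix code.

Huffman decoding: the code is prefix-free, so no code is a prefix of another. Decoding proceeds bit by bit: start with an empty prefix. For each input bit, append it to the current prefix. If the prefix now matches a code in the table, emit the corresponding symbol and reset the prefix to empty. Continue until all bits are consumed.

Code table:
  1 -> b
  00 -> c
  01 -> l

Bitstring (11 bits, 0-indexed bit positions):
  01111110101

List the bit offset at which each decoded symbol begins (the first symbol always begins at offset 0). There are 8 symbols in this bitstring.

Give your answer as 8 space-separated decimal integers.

Answer: 0 2 3 4 5 6 7 9

Derivation:
Bit 0: prefix='0' (no match yet)
Bit 1: prefix='01' -> emit 'l', reset
Bit 2: prefix='1' -> emit 'b', reset
Bit 3: prefix='1' -> emit 'b', reset
Bit 4: prefix='1' -> emit 'b', reset
Bit 5: prefix='1' -> emit 'b', reset
Bit 6: prefix='1' -> emit 'b', reset
Bit 7: prefix='0' (no match yet)
Bit 8: prefix='01' -> emit 'l', reset
Bit 9: prefix='0' (no match yet)
Bit 10: prefix='01' -> emit 'l', reset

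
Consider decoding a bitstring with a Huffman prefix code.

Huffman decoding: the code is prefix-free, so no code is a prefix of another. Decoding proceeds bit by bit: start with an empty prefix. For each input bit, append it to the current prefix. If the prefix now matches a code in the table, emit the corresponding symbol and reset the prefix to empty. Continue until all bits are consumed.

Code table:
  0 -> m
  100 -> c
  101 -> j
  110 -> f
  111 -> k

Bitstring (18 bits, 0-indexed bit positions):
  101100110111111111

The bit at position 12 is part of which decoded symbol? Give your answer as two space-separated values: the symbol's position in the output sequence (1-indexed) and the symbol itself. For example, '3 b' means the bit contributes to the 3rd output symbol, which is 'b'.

Bit 0: prefix='1' (no match yet)
Bit 1: prefix='10' (no match yet)
Bit 2: prefix='101' -> emit 'j', reset
Bit 3: prefix='1' (no match yet)
Bit 4: prefix='10' (no match yet)
Bit 5: prefix='100' -> emit 'c', reset
Bit 6: prefix='1' (no match yet)
Bit 7: prefix='11' (no match yet)
Bit 8: prefix='110' -> emit 'f', reset
Bit 9: prefix='1' (no match yet)
Bit 10: prefix='11' (no match yet)
Bit 11: prefix='111' -> emit 'k', reset
Bit 12: prefix='1' (no match yet)
Bit 13: prefix='11' (no match yet)
Bit 14: prefix='111' -> emit 'k', reset
Bit 15: prefix='1' (no match yet)
Bit 16: prefix='11' (no match yet)

Answer: 5 k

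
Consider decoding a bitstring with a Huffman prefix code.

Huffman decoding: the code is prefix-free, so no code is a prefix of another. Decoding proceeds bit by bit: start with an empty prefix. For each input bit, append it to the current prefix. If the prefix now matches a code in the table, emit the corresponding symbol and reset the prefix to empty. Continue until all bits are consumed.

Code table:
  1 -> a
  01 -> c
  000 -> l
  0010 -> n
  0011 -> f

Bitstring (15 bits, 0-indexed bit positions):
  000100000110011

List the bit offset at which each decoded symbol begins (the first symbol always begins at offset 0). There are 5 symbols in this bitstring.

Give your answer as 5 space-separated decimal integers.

Answer: 0 3 4 7 11

Derivation:
Bit 0: prefix='0' (no match yet)
Bit 1: prefix='00' (no match yet)
Bit 2: prefix='000' -> emit 'l', reset
Bit 3: prefix='1' -> emit 'a', reset
Bit 4: prefix='0' (no match yet)
Bit 5: prefix='00' (no match yet)
Bit 6: prefix='000' -> emit 'l', reset
Bit 7: prefix='0' (no match yet)
Bit 8: prefix='00' (no match yet)
Bit 9: prefix='001' (no match yet)
Bit 10: prefix='0011' -> emit 'f', reset
Bit 11: prefix='0' (no match yet)
Bit 12: prefix='00' (no match yet)
Bit 13: prefix='001' (no match yet)
Bit 14: prefix='0011' -> emit 'f', reset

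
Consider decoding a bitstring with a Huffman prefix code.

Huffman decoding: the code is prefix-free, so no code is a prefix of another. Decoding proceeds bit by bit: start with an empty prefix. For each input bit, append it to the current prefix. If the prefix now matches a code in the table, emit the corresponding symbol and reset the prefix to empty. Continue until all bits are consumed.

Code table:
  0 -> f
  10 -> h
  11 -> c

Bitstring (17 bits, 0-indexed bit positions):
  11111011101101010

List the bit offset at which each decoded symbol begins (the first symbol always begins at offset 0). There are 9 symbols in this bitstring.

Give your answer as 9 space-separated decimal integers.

Bit 0: prefix='1' (no match yet)
Bit 1: prefix='11' -> emit 'c', reset
Bit 2: prefix='1' (no match yet)
Bit 3: prefix='11' -> emit 'c', reset
Bit 4: prefix='1' (no match yet)
Bit 5: prefix='10' -> emit 'h', reset
Bit 6: prefix='1' (no match yet)
Bit 7: prefix='11' -> emit 'c', reset
Bit 8: prefix='1' (no match yet)
Bit 9: prefix='10' -> emit 'h', reset
Bit 10: prefix='1' (no match yet)
Bit 11: prefix='11' -> emit 'c', reset
Bit 12: prefix='0' -> emit 'f', reset
Bit 13: prefix='1' (no match yet)
Bit 14: prefix='10' -> emit 'h', reset
Bit 15: prefix='1' (no match yet)
Bit 16: prefix='10' -> emit 'h', reset

Answer: 0 2 4 6 8 10 12 13 15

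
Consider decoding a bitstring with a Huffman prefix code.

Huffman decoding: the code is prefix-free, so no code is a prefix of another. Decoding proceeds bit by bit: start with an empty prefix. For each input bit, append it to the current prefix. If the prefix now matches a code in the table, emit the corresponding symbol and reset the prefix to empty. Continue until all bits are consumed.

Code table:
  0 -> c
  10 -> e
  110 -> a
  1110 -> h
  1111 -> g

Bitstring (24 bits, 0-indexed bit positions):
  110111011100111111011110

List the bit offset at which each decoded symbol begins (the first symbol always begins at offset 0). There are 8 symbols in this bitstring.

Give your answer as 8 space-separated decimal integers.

Bit 0: prefix='1' (no match yet)
Bit 1: prefix='11' (no match yet)
Bit 2: prefix='110' -> emit 'a', reset
Bit 3: prefix='1' (no match yet)
Bit 4: prefix='11' (no match yet)
Bit 5: prefix='111' (no match yet)
Bit 6: prefix='1110' -> emit 'h', reset
Bit 7: prefix='1' (no match yet)
Bit 8: prefix='11' (no match yet)
Bit 9: prefix='111' (no match yet)
Bit 10: prefix='1110' -> emit 'h', reset
Bit 11: prefix='0' -> emit 'c', reset
Bit 12: prefix='1' (no match yet)
Bit 13: prefix='11' (no match yet)
Bit 14: prefix='111' (no match yet)
Bit 15: prefix='1111' -> emit 'g', reset
Bit 16: prefix='1' (no match yet)
Bit 17: prefix='11' (no match yet)
Bit 18: prefix='110' -> emit 'a', reset
Bit 19: prefix='1' (no match yet)
Bit 20: prefix='11' (no match yet)
Bit 21: prefix='111' (no match yet)
Bit 22: prefix='1111' -> emit 'g', reset
Bit 23: prefix='0' -> emit 'c', reset

Answer: 0 3 7 11 12 16 19 23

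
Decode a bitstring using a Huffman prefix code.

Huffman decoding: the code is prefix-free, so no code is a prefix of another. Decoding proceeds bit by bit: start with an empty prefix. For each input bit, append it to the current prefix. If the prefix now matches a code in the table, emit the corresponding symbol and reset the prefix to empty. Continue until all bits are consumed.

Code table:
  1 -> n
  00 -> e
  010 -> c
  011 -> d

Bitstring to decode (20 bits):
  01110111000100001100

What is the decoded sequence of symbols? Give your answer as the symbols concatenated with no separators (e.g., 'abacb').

Answer: dndnecede

Derivation:
Bit 0: prefix='0' (no match yet)
Bit 1: prefix='01' (no match yet)
Bit 2: prefix='011' -> emit 'd', reset
Bit 3: prefix='1' -> emit 'n', reset
Bit 4: prefix='0' (no match yet)
Bit 5: prefix='01' (no match yet)
Bit 6: prefix='011' -> emit 'd', reset
Bit 7: prefix='1' -> emit 'n', reset
Bit 8: prefix='0' (no match yet)
Bit 9: prefix='00' -> emit 'e', reset
Bit 10: prefix='0' (no match yet)
Bit 11: prefix='01' (no match yet)
Bit 12: prefix='010' -> emit 'c', reset
Bit 13: prefix='0' (no match yet)
Bit 14: prefix='00' -> emit 'e', reset
Bit 15: prefix='0' (no match yet)
Bit 16: prefix='01' (no match yet)
Bit 17: prefix='011' -> emit 'd', reset
Bit 18: prefix='0' (no match yet)
Bit 19: prefix='00' -> emit 'e', reset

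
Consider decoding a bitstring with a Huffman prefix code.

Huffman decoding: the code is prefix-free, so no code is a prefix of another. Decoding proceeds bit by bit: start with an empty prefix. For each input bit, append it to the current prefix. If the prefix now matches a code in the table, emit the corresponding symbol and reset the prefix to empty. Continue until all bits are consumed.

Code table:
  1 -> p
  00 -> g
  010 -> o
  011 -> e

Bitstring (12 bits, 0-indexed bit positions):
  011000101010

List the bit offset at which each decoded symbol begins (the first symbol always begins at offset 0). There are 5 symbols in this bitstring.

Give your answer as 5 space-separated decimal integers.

Answer: 0 3 5 8 9

Derivation:
Bit 0: prefix='0' (no match yet)
Bit 1: prefix='01' (no match yet)
Bit 2: prefix='011' -> emit 'e', reset
Bit 3: prefix='0' (no match yet)
Bit 4: prefix='00' -> emit 'g', reset
Bit 5: prefix='0' (no match yet)
Bit 6: prefix='01' (no match yet)
Bit 7: prefix='010' -> emit 'o', reset
Bit 8: prefix='1' -> emit 'p', reset
Bit 9: prefix='0' (no match yet)
Bit 10: prefix='01' (no match yet)
Bit 11: prefix='010' -> emit 'o', reset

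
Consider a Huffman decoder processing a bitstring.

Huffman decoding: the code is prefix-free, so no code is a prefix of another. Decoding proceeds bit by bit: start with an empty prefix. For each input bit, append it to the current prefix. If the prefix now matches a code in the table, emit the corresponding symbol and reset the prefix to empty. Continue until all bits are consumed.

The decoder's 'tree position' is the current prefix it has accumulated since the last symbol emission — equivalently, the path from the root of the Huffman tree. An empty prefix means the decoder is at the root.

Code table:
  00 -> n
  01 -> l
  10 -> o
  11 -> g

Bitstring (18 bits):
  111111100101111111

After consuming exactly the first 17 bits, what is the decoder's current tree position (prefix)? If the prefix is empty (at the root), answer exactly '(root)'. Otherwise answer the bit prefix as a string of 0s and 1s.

Answer: 1

Derivation:
Bit 0: prefix='1' (no match yet)
Bit 1: prefix='11' -> emit 'g', reset
Bit 2: prefix='1' (no match yet)
Bit 3: prefix='11' -> emit 'g', reset
Bit 4: prefix='1' (no match yet)
Bit 5: prefix='11' -> emit 'g', reset
Bit 6: prefix='1' (no match yet)
Bit 7: prefix='10' -> emit 'o', reset
Bit 8: prefix='0' (no match yet)
Bit 9: prefix='01' -> emit 'l', reset
Bit 10: prefix='0' (no match yet)
Bit 11: prefix='01' -> emit 'l', reset
Bit 12: prefix='1' (no match yet)
Bit 13: prefix='11' -> emit 'g', reset
Bit 14: prefix='1' (no match yet)
Bit 15: prefix='11' -> emit 'g', reset
Bit 16: prefix='1' (no match yet)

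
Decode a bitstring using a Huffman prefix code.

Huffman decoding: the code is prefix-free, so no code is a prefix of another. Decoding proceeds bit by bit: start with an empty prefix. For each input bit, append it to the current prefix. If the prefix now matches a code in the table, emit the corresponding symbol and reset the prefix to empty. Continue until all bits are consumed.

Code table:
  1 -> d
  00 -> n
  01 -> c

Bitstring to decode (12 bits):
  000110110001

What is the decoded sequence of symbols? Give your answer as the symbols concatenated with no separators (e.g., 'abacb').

Bit 0: prefix='0' (no match yet)
Bit 1: prefix='00' -> emit 'n', reset
Bit 2: prefix='0' (no match yet)
Bit 3: prefix='01' -> emit 'c', reset
Bit 4: prefix='1' -> emit 'd', reset
Bit 5: prefix='0' (no match yet)
Bit 6: prefix='01' -> emit 'c', reset
Bit 7: prefix='1' -> emit 'd', reset
Bit 8: prefix='0' (no match yet)
Bit 9: prefix='00' -> emit 'n', reset
Bit 10: prefix='0' (no match yet)
Bit 11: prefix='01' -> emit 'c', reset

Answer: ncdcdnc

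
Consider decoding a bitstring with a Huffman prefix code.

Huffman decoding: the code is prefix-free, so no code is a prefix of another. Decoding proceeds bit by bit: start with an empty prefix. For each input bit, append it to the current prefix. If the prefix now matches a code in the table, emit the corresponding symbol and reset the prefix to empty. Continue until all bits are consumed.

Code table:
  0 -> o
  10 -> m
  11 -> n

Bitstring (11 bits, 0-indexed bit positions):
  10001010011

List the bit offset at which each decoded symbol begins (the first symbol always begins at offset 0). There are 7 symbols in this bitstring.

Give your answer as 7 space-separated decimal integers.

Bit 0: prefix='1' (no match yet)
Bit 1: prefix='10' -> emit 'm', reset
Bit 2: prefix='0' -> emit 'o', reset
Bit 3: prefix='0' -> emit 'o', reset
Bit 4: prefix='1' (no match yet)
Bit 5: prefix='10' -> emit 'm', reset
Bit 6: prefix='1' (no match yet)
Bit 7: prefix='10' -> emit 'm', reset
Bit 8: prefix='0' -> emit 'o', reset
Bit 9: prefix='1' (no match yet)
Bit 10: prefix='11' -> emit 'n', reset

Answer: 0 2 3 4 6 8 9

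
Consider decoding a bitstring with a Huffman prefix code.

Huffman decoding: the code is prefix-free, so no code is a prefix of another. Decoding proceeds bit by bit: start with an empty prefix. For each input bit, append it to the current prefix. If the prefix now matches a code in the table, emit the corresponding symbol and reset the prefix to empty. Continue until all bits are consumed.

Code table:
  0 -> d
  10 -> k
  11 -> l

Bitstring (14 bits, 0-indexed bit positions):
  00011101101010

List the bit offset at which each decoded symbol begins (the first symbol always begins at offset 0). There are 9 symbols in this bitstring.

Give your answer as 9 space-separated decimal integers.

Answer: 0 1 2 3 5 7 9 10 12

Derivation:
Bit 0: prefix='0' -> emit 'd', reset
Bit 1: prefix='0' -> emit 'd', reset
Bit 2: prefix='0' -> emit 'd', reset
Bit 3: prefix='1' (no match yet)
Bit 4: prefix='11' -> emit 'l', reset
Bit 5: prefix='1' (no match yet)
Bit 6: prefix='10' -> emit 'k', reset
Bit 7: prefix='1' (no match yet)
Bit 8: prefix='11' -> emit 'l', reset
Bit 9: prefix='0' -> emit 'd', reset
Bit 10: prefix='1' (no match yet)
Bit 11: prefix='10' -> emit 'k', reset
Bit 12: prefix='1' (no match yet)
Bit 13: prefix='10' -> emit 'k', reset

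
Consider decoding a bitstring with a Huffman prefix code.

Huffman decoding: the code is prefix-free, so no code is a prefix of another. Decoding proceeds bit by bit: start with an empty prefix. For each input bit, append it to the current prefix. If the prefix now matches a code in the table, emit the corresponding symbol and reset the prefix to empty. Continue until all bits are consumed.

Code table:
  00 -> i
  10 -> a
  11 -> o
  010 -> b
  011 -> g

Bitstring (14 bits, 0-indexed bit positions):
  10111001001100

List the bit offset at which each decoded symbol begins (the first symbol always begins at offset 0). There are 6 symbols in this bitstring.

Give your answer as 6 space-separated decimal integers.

Bit 0: prefix='1' (no match yet)
Bit 1: prefix='10' -> emit 'a', reset
Bit 2: prefix='1' (no match yet)
Bit 3: prefix='11' -> emit 'o', reset
Bit 4: prefix='1' (no match yet)
Bit 5: prefix='10' -> emit 'a', reset
Bit 6: prefix='0' (no match yet)
Bit 7: prefix='01' (no match yet)
Bit 8: prefix='010' -> emit 'b', reset
Bit 9: prefix='0' (no match yet)
Bit 10: prefix='01' (no match yet)
Bit 11: prefix='011' -> emit 'g', reset
Bit 12: prefix='0' (no match yet)
Bit 13: prefix='00' -> emit 'i', reset

Answer: 0 2 4 6 9 12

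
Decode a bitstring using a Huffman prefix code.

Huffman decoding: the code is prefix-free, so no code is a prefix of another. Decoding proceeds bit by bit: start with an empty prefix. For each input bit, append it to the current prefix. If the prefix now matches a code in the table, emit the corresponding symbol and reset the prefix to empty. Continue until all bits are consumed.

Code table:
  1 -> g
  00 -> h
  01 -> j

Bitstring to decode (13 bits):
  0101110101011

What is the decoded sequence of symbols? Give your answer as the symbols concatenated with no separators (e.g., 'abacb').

Bit 0: prefix='0' (no match yet)
Bit 1: prefix='01' -> emit 'j', reset
Bit 2: prefix='0' (no match yet)
Bit 3: prefix='01' -> emit 'j', reset
Bit 4: prefix='1' -> emit 'g', reset
Bit 5: prefix='1' -> emit 'g', reset
Bit 6: prefix='0' (no match yet)
Bit 7: prefix='01' -> emit 'j', reset
Bit 8: prefix='0' (no match yet)
Bit 9: prefix='01' -> emit 'j', reset
Bit 10: prefix='0' (no match yet)
Bit 11: prefix='01' -> emit 'j', reset
Bit 12: prefix='1' -> emit 'g', reset

Answer: jjggjjjg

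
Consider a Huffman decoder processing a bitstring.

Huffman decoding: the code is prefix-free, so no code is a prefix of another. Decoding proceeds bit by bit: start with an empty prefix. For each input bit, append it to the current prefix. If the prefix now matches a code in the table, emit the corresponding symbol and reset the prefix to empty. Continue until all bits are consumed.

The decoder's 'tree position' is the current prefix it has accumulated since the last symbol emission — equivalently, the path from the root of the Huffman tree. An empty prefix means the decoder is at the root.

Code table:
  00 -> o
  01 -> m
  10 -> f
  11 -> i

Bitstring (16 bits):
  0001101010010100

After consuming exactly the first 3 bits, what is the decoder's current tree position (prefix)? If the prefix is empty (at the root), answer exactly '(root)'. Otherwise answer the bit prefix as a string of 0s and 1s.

Bit 0: prefix='0' (no match yet)
Bit 1: prefix='00' -> emit 'o', reset
Bit 2: prefix='0' (no match yet)

Answer: 0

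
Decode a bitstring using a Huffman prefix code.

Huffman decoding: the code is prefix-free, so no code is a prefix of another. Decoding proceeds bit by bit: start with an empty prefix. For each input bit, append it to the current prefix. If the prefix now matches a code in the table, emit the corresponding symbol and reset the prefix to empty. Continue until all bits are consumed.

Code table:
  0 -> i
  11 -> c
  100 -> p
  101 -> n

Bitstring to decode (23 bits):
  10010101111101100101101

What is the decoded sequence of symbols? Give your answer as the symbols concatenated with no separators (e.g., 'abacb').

Answer: pniccnpnn

Derivation:
Bit 0: prefix='1' (no match yet)
Bit 1: prefix='10' (no match yet)
Bit 2: prefix='100' -> emit 'p', reset
Bit 3: prefix='1' (no match yet)
Bit 4: prefix='10' (no match yet)
Bit 5: prefix='101' -> emit 'n', reset
Bit 6: prefix='0' -> emit 'i', reset
Bit 7: prefix='1' (no match yet)
Bit 8: prefix='11' -> emit 'c', reset
Bit 9: prefix='1' (no match yet)
Bit 10: prefix='11' -> emit 'c', reset
Bit 11: prefix='1' (no match yet)
Bit 12: prefix='10' (no match yet)
Bit 13: prefix='101' -> emit 'n', reset
Bit 14: prefix='1' (no match yet)
Bit 15: prefix='10' (no match yet)
Bit 16: prefix='100' -> emit 'p', reset
Bit 17: prefix='1' (no match yet)
Bit 18: prefix='10' (no match yet)
Bit 19: prefix='101' -> emit 'n', reset
Bit 20: prefix='1' (no match yet)
Bit 21: prefix='10' (no match yet)
Bit 22: prefix='101' -> emit 'n', reset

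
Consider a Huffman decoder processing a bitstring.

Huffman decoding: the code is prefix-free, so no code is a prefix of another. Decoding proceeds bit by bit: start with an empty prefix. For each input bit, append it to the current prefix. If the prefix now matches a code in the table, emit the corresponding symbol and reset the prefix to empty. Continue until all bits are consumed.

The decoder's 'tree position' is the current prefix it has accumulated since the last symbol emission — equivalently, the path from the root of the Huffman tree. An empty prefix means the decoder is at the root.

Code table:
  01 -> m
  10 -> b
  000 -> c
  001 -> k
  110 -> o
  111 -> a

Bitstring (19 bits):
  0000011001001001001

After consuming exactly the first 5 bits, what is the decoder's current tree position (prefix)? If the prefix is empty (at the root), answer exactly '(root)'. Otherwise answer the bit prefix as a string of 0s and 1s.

Bit 0: prefix='0' (no match yet)
Bit 1: prefix='00' (no match yet)
Bit 2: prefix='000' -> emit 'c', reset
Bit 3: prefix='0' (no match yet)
Bit 4: prefix='00' (no match yet)

Answer: 00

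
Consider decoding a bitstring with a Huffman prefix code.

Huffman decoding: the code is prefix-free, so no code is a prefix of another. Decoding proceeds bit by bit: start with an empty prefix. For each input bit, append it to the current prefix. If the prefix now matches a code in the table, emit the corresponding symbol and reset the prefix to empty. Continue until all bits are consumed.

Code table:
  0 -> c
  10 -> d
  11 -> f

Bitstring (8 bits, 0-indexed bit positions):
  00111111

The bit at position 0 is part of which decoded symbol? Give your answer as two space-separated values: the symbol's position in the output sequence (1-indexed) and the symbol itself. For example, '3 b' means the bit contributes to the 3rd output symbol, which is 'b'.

Bit 0: prefix='0' -> emit 'c', reset
Bit 1: prefix='0' -> emit 'c', reset
Bit 2: prefix='1' (no match yet)
Bit 3: prefix='11' -> emit 'f', reset
Bit 4: prefix='1' (no match yet)

Answer: 1 c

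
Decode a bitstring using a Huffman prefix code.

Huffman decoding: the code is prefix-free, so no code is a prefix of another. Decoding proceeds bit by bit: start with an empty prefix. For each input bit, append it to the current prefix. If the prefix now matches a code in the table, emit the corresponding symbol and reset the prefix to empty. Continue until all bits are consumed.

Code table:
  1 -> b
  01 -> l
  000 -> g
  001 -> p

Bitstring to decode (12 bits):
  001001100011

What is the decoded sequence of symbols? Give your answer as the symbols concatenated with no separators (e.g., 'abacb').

Bit 0: prefix='0' (no match yet)
Bit 1: prefix='00' (no match yet)
Bit 2: prefix='001' -> emit 'p', reset
Bit 3: prefix='0' (no match yet)
Bit 4: prefix='00' (no match yet)
Bit 5: prefix='001' -> emit 'p', reset
Bit 6: prefix='1' -> emit 'b', reset
Bit 7: prefix='0' (no match yet)
Bit 8: prefix='00' (no match yet)
Bit 9: prefix='000' -> emit 'g', reset
Bit 10: prefix='1' -> emit 'b', reset
Bit 11: prefix='1' -> emit 'b', reset

Answer: ppbgbb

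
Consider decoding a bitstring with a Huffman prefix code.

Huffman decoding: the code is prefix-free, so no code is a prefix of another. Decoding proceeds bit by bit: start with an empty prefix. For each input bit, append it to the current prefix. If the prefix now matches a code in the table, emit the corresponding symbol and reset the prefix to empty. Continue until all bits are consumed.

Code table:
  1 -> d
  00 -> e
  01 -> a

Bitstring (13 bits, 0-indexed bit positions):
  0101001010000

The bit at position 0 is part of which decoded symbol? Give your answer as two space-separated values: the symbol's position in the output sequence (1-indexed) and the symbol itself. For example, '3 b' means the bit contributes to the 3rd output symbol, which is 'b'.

Answer: 1 a

Derivation:
Bit 0: prefix='0' (no match yet)
Bit 1: prefix='01' -> emit 'a', reset
Bit 2: prefix='0' (no match yet)
Bit 3: prefix='01' -> emit 'a', reset
Bit 4: prefix='0' (no match yet)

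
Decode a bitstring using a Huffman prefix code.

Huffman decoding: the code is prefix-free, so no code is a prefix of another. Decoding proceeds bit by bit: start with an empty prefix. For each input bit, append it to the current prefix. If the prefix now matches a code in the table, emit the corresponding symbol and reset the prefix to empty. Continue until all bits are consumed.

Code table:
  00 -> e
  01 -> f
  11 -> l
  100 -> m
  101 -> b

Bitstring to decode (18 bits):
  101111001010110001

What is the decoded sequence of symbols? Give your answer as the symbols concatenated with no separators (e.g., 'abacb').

Bit 0: prefix='1' (no match yet)
Bit 1: prefix='10' (no match yet)
Bit 2: prefix='101' -> emit 'b', reset
Bit 3: prefix='1' (no match yet)
Bit 4: prefix='11' -> emit 'l', reset
Bit 5: prefix='1' (no match yet)
Bit 6: prefix='10' (no match yet)
Bit 7: prefix='100' -> emit 'm', reset
Bit 8: prefix='1' (no match yet)
Bit 9: prefix='10' (no match yet)
Bit 10: prefix='101' -> emit 'b', reset
Bit 11: prefix='0' (no match yet)
Bit 12: prefix='01' -> emit 'f', reset
Bit 13: prefix='1' (no match yet)
Bit 14: prefix='10' (no match yet)
Bit 15: prefix='100' -> emit 'm', reset
Bit 16: prefix='0' (no match yet)
Bit 17: prefix='01' -> emit 'f', reset

Answer: blmbfmf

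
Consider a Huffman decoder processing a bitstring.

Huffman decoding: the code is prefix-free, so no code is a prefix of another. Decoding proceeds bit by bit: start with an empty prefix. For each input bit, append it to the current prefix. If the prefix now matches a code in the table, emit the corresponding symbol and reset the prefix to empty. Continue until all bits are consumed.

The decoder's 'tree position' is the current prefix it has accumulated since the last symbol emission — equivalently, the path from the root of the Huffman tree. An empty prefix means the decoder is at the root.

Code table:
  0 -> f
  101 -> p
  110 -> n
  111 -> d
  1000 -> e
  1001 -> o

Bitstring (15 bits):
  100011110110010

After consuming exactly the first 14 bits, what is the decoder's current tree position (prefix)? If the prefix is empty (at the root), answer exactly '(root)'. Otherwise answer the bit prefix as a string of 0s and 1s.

Bit 0: prefix='1' (no match yet)
Bit 1: prefix='10' (no match yet)
Bit 2: prefix='100' (no match yet)
Bit 3: prefix='1000' -> emit 'e', reset
Bit 4: prefix='1' (no match yet)
Bit 5: prefix='11' (no match yet)
Bit 6: prefix='111' -> emit 'd', reset
Bit 7: prefix='1' (no match yet)
Bit 8: prefix='10' (no match yet)
Bit 9: prefix='101' -> emit 'p', reset
Bit 10: prefix='1' (no match yet)
Bit 11: prefix='10' (no match yet)
Bit 12: prefix='100' (no match yet)
Bit 13: prefix='1001' -> emit 'o', reset

Answer: (root)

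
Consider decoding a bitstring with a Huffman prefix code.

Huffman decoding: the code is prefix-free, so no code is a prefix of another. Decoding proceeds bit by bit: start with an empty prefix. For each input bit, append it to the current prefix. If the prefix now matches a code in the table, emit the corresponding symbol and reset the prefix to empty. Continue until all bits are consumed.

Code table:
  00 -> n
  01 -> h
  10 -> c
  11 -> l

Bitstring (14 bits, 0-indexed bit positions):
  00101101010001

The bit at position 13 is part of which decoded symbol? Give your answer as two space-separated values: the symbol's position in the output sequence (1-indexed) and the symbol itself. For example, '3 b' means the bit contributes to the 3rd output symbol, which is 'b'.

Answer: 7 h

Derivation:
Bit 0: prefix='0' (no match yet)
Bit 1: prefix='00' -> emit 'n', reset
Bit 2: prefix='1' (no match yet)
Bit 3: prefix='10' -> emit 'c', reset
Bit 4: prefix='1' (no match yet)
Bit 5: prefix='11' -> emit 'l', reset
Bit 6: prefix='0' (no match yet)
Bit 7: prefix='01' -> emit 'h', reset
Bit 8: prefix='0' (no match yet)
Bit 9: prefix='01' -> emit 'h', reset
Bit 10: prefix='0' (no match yet)
Bit 11: prefix='00' -> emit 'n', reset
Bit 12: prefix='0' (no match yet)
Bit 13: prefix='01' -> emit 'h', reset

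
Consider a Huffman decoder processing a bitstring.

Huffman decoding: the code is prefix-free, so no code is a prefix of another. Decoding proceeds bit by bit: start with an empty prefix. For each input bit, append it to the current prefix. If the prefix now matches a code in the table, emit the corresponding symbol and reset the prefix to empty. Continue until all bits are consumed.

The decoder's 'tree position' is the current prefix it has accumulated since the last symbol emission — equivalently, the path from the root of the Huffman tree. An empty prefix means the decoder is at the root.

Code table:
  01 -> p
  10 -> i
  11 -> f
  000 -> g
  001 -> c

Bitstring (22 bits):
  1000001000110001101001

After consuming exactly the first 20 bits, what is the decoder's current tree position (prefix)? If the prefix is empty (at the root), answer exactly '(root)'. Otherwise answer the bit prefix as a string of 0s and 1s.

Answer: 0

Derivation:
Bit 0: prefix='1' (no match yet)
Bit 1: prefix='10' -> emit 'i', reset
Bit 2: prefix='0' (no match yet)
Bit 3: prefix='00' (no match yet)
Bit 4: prefix='000' -> emit 'g', reset
Bit 5: prefix='0' (no match yet)
Bit 6: prefix='01' -> emit 'p', reset
Bit 7: prefix='0' (no match yet)
Bit 8: prefix='00' (no match yet)
Bit 9: prefix='000' -> emit 'g', reset
Bit 10: prefix='1' (no match yet)
Bit 11: prefix='11' -> emit 'f', reset
Bit 12: prefix='0' (no match yet)
Bit 13: prefix='00' (no match yet)
Bit 14: prefix='000' -> emit 'g', reset
Bit 15: prefix='1' (no match yet)
Bit 16: prefix='11' -> emit 'f', reset
Bit 17: prefix='0' (no match yet)
Bit 18: prefix='01' -> emit 'p', reset
Bit 19: prefix='0' (no match yet)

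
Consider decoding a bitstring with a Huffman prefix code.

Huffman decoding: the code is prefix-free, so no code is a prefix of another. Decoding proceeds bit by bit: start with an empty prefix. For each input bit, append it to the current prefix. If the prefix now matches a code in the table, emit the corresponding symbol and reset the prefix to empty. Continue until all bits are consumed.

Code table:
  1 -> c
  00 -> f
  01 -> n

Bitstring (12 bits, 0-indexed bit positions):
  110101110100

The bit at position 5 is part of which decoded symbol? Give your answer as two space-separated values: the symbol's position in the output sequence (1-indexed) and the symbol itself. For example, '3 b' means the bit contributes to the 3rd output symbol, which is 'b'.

Bit 0: prefix='1' -> emit 'c', reset
Bit 1: prefix='1' -> emit 'c', reset
Bit 2: prefix='0' (no match yet)
Bit 3: prefix='01' -> emit 'n', reset
Bit 4: prefix='0' (no match yet)
Bit 5: prefix='01' -> emit 'n', reset
Bit 6: prefix='1' -> emit 'c', reset
Bit 7: prefix='1' -> emit 'c', reset
Bit 8: prefix='0' (no match yet)
Bit 9: prefix='01' -> emit 'n', reset

Answer: 4 n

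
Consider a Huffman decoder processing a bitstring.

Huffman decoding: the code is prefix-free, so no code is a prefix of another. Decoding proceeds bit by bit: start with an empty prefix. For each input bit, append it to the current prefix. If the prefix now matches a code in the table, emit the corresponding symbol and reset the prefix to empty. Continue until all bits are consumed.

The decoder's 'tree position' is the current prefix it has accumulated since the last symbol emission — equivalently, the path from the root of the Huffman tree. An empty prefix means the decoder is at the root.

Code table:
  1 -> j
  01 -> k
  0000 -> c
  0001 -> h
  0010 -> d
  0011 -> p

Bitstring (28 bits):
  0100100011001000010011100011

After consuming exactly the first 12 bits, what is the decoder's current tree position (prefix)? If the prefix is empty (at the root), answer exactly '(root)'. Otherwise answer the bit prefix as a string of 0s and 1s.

Bit 0: prefix='0' (no match yet)
Bit 1: prefix='01' -> emit 'k', reset
Bit 2: prefix='0' (no match yet)
Bit 3: prefix='00' (no match yet)
Bit 4: prefix='001' (no match yet)
Bit 5: prefix='0010' -> emit 'd', reset
Bit 6: prefix='0' (no match yet)
Bit 7: prefix='00' (no match yet)
Bit 8: prefix='001' (no match yet)
Bit 9: prefix='0011' -> emit 'p', reset
Bit 10: prefix='0' (no match yet)
Bit 11: prefix='00' (no match yet)

Answer: 00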